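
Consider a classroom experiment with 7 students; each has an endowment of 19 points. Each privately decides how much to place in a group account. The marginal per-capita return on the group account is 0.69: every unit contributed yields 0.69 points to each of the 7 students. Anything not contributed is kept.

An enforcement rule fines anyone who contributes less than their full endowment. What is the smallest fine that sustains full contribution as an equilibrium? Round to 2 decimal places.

5.89 points

Given the others contribute fully, the best deviation is to contribute 0 (any partial contribution still incurs the fine and gives up units whose private return 0.69 is below 1).
Deviating from 19 to 0 saves 19 points but forfeits the deviator's share of the drop in the group account: 0.69 × 19 = 13.11.
So the deviation gain is 19 − 13.11 = 5.89, and the fine must be at least 5.89 points to wipe it out.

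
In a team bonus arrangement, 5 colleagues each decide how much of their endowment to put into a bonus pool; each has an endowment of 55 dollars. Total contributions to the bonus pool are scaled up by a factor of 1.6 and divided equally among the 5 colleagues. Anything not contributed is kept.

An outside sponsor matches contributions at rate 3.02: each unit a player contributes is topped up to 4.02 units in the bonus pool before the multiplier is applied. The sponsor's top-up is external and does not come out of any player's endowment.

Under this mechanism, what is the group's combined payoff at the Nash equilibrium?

The effective private return per unit is now 1.6 × 4.02 / 5 = 1.2864 > 1, so every player's dominant strategy flips to full contribution.
At the Nash equilibrium everyone contributes 55. Group total payoff = 1.6 × 4.02 × 275 = 1768.80.

1768.80 dollars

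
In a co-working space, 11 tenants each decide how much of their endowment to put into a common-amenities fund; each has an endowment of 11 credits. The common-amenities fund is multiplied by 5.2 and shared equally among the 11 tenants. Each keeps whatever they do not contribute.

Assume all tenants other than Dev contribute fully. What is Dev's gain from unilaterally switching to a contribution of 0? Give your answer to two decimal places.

Switching from a contribution of 11 to 0 lets Dev keep an extra 11 credits, but lowers the common-amenities fund by 11, which costs Dev their own share of that drop: 5.2/11 × 11 = 5.20.
Net gain = 11 − 5.20 = 5.80. The private return per contributed unit (0.4727) is below 1, so free-riding is indeed the best response regardless of what the others do.

5.80 credits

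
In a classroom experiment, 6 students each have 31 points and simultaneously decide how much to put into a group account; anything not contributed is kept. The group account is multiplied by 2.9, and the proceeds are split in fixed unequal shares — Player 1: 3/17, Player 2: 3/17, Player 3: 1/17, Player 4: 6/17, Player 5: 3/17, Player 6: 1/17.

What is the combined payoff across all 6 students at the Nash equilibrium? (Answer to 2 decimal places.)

A player with share s gets back 2.9·s per unit contributed, so full contribution is dominant for anyone with s > 1/2.9 = 0.3448 and zero contribution is dominant for anyone below.
Only Player 4 (6/17) clears that bar, contributing 31; the remaining 5 contribute 0. Total contributed: 31.
The group account pays out 2.9 × 31 = 89.90 in total (split across the unequal shares, but the aggregate is all that matters for the group sum).
The 5 free-riders keep 31 each, adding 155. Group total = 155 + 89.90 = 244.90.

244.90 points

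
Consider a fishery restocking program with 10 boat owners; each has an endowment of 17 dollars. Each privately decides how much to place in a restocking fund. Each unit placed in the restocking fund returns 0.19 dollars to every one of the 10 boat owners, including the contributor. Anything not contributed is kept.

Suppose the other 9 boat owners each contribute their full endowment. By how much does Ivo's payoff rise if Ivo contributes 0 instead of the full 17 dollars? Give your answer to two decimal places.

13.77 dollars

Switching from a contribution of 17 to 0 lets Ivo keep an extra 17 dollars, but lowers the restocking fund by 17, which costs Ivo their own share of that drop: 0.19 × 17 = 3.23.
Net gain = 17 − 3.23 = 13.77. The private return per contributed unit (0.19) is below 1, so free-riding is indeed the best response regardless of what the others do.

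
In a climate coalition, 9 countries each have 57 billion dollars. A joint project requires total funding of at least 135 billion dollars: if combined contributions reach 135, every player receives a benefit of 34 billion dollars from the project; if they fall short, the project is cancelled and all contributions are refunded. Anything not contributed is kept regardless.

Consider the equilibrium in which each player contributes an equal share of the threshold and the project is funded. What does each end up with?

76 billion dollars

Equal share of the threshold: 135/9 = 15.
At this profile no one gains by cutting their contribution: any cut drops the total below 135, the project is cancelled, contributions are refunded, and the deviator ends with 57, which is less than 57 − 15 + 34 = 76. Contributing more than 15 just wastes the excess. So contributing exactly 15 is a best response.
Each player's payoff: 57 − 15 + 34 = 76.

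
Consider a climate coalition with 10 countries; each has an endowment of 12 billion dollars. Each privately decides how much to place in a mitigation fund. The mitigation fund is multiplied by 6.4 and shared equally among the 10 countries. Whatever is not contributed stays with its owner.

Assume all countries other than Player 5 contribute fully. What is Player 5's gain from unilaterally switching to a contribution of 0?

4.32 billion dollars

Switching from a contribution of 12 to 0 lets Player 5 keep an extra 12 billion dollars, but lowers the mitigation fund by 12, which costs Player 5 their own share of that drop: 6.4/10 × 12 = 7.68.
Net gain = 12 − 7.68 = 4.32. The private return per contributed unit (0.6400) is below 1, so free-riding is indeed the best response regardless of what the others do.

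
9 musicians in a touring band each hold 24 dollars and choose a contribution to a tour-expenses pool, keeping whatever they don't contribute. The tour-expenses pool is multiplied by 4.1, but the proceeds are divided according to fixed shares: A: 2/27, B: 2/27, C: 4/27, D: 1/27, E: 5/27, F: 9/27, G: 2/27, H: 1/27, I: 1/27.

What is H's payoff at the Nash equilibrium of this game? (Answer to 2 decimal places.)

27.64 dollars

Each unit j contributes comes back to j as 4.1 × (j's share), so j prefers to contribute only if that share exceeds 1/4.1 = 0.2439; otherwise keeping the unit dominates.
The only share above 0.2439 is F's 9/27, contributing 24; the remaining 8 contribute 0. Total contributed: 24.
H keeps 24 and receives 4.1 × 24 × 1/27 = 3.64 from the tour-expenses pool, for a payoff of 27.64.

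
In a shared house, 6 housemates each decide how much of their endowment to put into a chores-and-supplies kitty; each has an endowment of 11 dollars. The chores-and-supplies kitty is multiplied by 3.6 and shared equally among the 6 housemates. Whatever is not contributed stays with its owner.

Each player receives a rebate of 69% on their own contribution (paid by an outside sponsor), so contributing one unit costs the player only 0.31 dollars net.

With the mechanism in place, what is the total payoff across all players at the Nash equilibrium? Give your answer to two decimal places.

The effective private return per unit is now (3.6/6) / 0.31 = 1.9355 > 1, so every player's dominant strategy flips to full contribution.
At the Nash equilibrium everyone contributes 11. Group total payoff = 6 × (11 × 0.69 + 3.6 × 11) = 283.14.

283.14 dollars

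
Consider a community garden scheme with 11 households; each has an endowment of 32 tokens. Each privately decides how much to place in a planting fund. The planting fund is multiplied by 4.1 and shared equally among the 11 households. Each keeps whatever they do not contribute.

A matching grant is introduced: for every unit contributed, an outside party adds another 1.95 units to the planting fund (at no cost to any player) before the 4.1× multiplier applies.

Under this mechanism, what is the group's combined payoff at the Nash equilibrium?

With the mechanism, a contributed unit returns 4.1 × 2.95 / 11 = 1.0995 per unit of net cost to the contributor — now above 1 — so contributing fully is weakly dominant for every player.
At the Nash equilibrium everyone contributes 32. Group total payoff = 4.1 × 2.95 × 352 = 4257.44.

4257.44 tokens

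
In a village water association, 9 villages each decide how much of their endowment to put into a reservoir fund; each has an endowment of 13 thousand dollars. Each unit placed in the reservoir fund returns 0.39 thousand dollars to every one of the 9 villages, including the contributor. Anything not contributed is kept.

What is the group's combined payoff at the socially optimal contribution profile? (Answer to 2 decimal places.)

410.67 thousand dollars

Each contributed unit returns 3.510 to the group as a whole (0.39 to each of 9 players), which exceeds 1, so the social optimum is full contribution: group total = 3.510 × 117 = 410.67.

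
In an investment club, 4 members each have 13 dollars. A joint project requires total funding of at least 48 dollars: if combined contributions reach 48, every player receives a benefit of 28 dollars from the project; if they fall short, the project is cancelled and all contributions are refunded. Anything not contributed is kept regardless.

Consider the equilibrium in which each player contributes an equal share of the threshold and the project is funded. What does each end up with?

29 dollars

Equal share of the threshold: 48/4 = 12.
At this profile no one gains by cutting their contribution: any cut drops the total below 48, the project is cancelled, contributions are refunded, and the deviator ends with 13, which is less than 13 − 12 + 28 = 29. Contributing more than 12 just wastes the excess. So contributing exactly 12 is a best response.
Each player's payoff: 13 − 12 + 28 = 29.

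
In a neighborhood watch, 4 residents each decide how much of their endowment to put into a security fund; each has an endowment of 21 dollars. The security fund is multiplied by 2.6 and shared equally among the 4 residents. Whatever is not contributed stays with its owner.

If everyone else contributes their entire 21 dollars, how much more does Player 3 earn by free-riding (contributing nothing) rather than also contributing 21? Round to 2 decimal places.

Switching from a contribution of 21 to 0 lets Player 3 keep an extra 21 dollars, but lowers the security fund by 21, which costs Player 3 their own share of that drop: 2.6/4 × 21 = 13.65.
Net gain = 21 − 13.65 = 7.35. The private return per contributed unit (0.6500) is below 1, so free-riding is indeed the best response regardless of what the others do.

7.35 dollars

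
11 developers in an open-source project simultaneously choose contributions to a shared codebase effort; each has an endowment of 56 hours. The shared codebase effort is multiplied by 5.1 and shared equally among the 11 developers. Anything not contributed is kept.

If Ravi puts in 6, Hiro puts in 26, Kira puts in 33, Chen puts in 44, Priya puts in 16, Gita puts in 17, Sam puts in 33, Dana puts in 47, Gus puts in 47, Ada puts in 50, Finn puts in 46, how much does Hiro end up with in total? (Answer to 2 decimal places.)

Total contributed: 6 + 26 + 33 + 44 + 16 + 17 + 33 + 47 + 47 + 50 + 46 = 365.
Each receives 5.1 × 365 / 11 = 169.23 from the shared codebase effort.
Hiro keeps 56 − 26 = 30, so Hiro's payoff is 30 + 169.23 = 199.23.

199.23 hours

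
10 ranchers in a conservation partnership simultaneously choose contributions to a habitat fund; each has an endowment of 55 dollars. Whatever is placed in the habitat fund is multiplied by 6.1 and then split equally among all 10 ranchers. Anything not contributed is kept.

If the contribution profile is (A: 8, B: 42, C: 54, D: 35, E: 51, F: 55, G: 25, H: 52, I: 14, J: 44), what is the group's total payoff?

Total contributed: 8 + 42 + 54 + 35 + 51 + 55 + 25 + 52 + 14 + 44 = 380; total kept: 10 × 55 − 380 = 170.
The habitat fund pays out 6.1 × 380 = 2318.00 in aggregate.
Group total = 170 + 2318.00 = 2488.00.

2488.00 dollars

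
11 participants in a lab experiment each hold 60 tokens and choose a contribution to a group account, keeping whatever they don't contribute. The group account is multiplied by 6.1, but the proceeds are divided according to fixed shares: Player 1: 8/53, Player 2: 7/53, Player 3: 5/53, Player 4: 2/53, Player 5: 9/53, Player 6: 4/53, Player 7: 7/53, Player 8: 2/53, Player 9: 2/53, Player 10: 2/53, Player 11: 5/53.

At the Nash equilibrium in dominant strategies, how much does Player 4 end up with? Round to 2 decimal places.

A player with share s gets back 6.1·s per unit contributed, so full contribution is dominant for anyone with s > 1/6.1 = 0.1639 and zero contribution is dominant for anyone below.
The only share above 0.1639 is Player 5's 9/53, contributing 60; the remaining 10 contribute 0. Total contributed: 60.
Player 4 keeps 60 and receives 6.1 × 60 × 2/53 = 13.81 from the group account, for a payoff of 73.81.

73.81 tokens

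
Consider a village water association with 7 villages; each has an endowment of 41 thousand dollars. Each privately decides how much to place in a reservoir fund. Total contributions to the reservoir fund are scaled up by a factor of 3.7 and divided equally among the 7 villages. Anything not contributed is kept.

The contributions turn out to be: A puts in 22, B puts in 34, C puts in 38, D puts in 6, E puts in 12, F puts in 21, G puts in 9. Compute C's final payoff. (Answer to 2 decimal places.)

Total contributed: 22 + 34 + 38 + 6 + 12 + 21 + 9 = 142.
Each receives 3.7 × 142 / 7 = 75.06 from the reservoir fund.
C keeps 41 − 38 = 3, so C's payoff is 3 + 75.06 = 78.06.

78.06 thousand dollars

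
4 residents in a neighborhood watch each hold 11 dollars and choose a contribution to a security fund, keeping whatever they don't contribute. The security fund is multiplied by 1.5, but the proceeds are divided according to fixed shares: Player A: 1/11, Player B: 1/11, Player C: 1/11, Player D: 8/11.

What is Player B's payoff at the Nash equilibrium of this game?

Each unit j contributes comes back to j as 1.5 × (j's share), so j prefers to contribute only if that share exceeds 1/1.5 = 0.6667; otherwise keeping the unit dominates.
Player D alone (share 8/11) is above the threshold, contributing 11; the remaining 3 contribute 0. Total contributed: 11.
Player B keeps 11 and receives 1.5 × 11 × 1/11 = 1.50 from the security fund, for a payoff of 12.50.

12.50 dollars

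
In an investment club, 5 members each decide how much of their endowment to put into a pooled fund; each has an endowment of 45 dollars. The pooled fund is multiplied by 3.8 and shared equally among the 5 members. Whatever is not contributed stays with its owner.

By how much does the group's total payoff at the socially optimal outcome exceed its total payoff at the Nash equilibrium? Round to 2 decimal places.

Each contributed unit returns 3.8/5 = 0.7600 to its contributor — below 1 — so contributing 0 is dominant for every player. At the Nash equilibrium everyone keeps their 45, and the group total is 5 × 45 = 225.
Each contributed unit returns 3.800 to the group as a whole (0.7600 to each of 5 players), which exceeds 1, so the social optimum is full contribution: group total = 3.800 × 225 = 855.00.
Efficiency loss = 855.00 − 225 = 630.00.

630.00 dollars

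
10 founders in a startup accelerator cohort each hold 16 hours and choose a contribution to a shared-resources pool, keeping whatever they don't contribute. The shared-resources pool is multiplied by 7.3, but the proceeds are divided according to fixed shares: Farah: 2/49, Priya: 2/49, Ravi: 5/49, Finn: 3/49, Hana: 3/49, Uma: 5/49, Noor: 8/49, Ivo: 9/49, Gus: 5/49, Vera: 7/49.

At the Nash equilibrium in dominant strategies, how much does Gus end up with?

51.76 hours

For player j, contributing a unit is worthwhile iff 7.3 × (j's share) ≥ 1, i.e. iff j's share is at least 0.1370.
The shares above 0.1370 belong to Noor, Ivo and Vera, contributing 16 each; the remaining 7 contribute 0. Total contributed: 48.
Gus keeps 16 and receives 7.3 × 48 × 5/49 = 35.76 from the shared-resources pool, for a payoff of 51.76.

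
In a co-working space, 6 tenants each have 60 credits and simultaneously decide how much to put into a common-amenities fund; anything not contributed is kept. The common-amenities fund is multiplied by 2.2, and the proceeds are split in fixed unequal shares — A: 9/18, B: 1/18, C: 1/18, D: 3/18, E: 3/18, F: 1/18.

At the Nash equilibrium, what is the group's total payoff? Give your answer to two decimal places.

432.00 credits

Each unit j contributes comes back to j as 2.2 × (j's share), so j prefers to contribute only if that share exceeds 1/2.2 = 0.4545; otherwise keeping the unit dominates.
A alone (share 9/18) is above the threshold, contributing 60; the remaining 5 contribute 0. Total contributed: 60.
The common-amenities fund pays out 2.2 × 60 = 132.00 in total (split across the unequal shares, but the aggregate is all that matters for the group sum).
The 5 free-riders keep 60 each, adding 300. Group total = 300 + 132.00 = 432.00.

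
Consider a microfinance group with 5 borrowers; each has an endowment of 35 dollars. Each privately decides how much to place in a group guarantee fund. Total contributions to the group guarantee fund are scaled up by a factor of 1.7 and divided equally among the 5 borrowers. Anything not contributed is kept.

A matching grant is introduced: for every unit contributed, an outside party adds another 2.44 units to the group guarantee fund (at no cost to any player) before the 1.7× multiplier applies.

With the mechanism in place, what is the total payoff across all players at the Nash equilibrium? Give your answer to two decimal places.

Under the mechanism each unit contributed yields 1.7 × 3.44 / 5 = 1.1696 back to its contributor per unit of net cost, which exceeds 1, making full contribution the dominant choice for everyone.
So the Nash equilibrium is full contribution by all 5; the group earns 1.7 × 3.44 × 175 = 1023.40.

1023.40 dollars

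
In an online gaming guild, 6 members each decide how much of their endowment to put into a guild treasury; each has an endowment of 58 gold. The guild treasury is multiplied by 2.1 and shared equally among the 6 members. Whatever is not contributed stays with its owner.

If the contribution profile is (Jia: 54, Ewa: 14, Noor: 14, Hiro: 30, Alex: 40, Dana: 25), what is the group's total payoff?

Total contributed: 54 + 14 + 14 + 30 + 40 + 25 = 177; total kept: 6 × 58 − 177 = 171.
The guild treasury pays out 2.1 × 177 = 371.70 in aggregate.
Group total = 171 + 371.70 = 542.70.

542.70 gold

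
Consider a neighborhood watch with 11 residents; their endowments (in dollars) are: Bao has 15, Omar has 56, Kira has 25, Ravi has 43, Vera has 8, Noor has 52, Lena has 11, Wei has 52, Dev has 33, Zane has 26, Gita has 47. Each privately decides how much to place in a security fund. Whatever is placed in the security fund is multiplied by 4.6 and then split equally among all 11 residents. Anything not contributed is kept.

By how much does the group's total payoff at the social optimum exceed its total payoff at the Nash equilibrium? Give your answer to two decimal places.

1324.80 dollars

The private return per contributed unit is 4.6/11 = 0.4182 < 1 for every player regardless of endowment, so the Nash equilibrium is zero contribution and the group total is Σ E_j = 15 + 56 + 25 + 43 + 8 + 52 + 11 + 52 + 33 + 26 + 47 = 368.
Each contributed unit returns 4.600 to the group, so the social optimum is full contribution by everyone: group total = 4.600 × 368 = 1692.80.
Efficiency loss = (4.600 − 1) × 368 = 1324.80.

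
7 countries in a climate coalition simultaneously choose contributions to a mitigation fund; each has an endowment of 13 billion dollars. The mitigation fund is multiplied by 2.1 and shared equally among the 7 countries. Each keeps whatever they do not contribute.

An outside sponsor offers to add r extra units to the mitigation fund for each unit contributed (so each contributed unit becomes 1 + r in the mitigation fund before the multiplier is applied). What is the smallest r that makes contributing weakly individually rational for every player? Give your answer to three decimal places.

2.333

With matching at rate r, one contributed unit becomes (1 + r) in the mitigation fund and returns 2.1 × (1 + r) / 7 to the contributor.
Setting this equal to 1: 1 + r = 7/2.1 = 3.3333.
So the minimum matching rate is r = 3.3333 − 1 = 2.333.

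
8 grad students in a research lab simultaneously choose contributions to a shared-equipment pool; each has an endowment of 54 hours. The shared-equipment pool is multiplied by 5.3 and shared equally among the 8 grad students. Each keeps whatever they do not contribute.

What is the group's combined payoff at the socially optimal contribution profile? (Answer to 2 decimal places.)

2289.60 hours

Each contributed unit returns 5.300 to the group as a whole (0.6625 to each of 8 players), which exceeds 1, so the social optimum is full contribution: group total = 5.300 × 432 = 2289.60.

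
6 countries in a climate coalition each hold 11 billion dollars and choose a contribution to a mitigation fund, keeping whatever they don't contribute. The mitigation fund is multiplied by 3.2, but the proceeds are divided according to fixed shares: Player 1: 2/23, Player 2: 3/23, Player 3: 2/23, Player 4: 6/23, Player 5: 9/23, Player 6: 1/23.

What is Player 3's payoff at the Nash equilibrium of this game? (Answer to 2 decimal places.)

Player j's private return per contributed unit is 3.2 × (j's share). Contributing is weakly dominant for j when that share is at least 1/3.2 = 0.3125, and contributing 0 is dominant otherwise.
Player 5 alone (share 9/23) is above the threshold, contributing 11; the remaining 5 contribute 0. Total contributed: 11.
Player 3 keeps 11 and receives 3.2 × 11 × 2/23 = 3.06 from the mitigation fund, for a payoff of 14.06.

14.06 billion dollars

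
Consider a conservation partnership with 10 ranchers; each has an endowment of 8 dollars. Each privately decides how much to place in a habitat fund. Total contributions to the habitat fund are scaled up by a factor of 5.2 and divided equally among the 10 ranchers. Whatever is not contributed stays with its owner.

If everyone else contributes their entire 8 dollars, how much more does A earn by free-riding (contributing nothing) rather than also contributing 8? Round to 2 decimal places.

3.84 dollars

Switching from a contribution of 8 to 0 lets A keep an extra 8 dollars, but lowers the habitat fund by 8, which costs A their own share of that drop: 5.2/10 × 8 = 4.16.
Net gain = 8 − 4.16 = 3.84. The private return per contributed unit (0.5200) is below 1, so free-riding is indeed the best response regardless of what the others do.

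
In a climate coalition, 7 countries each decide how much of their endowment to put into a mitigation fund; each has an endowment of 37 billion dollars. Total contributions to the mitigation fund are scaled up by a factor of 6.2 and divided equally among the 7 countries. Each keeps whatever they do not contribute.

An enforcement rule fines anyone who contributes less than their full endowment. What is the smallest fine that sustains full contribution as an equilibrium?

4.23 billion dollars

Given the others contribute fully, the best deviation is to contribute 0 (any partial contribution still incurs the fine and gives up units whose private return 0.8857 is below 1).
Deviating from 37 to 0 saves 37 billion dollars but forfeits the deviator's share of the drop in the mitigation fund: 6.2/7 × 37 = 32.77.
So the deviation gain is 37 − 32.77 = 4.23, and the fine must be at least 4.23 billion dollars to wipe it out.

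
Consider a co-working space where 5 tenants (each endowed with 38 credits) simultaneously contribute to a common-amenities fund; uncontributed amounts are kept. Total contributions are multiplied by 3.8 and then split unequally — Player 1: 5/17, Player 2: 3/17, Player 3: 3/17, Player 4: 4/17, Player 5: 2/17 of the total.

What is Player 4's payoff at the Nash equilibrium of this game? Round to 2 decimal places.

71.98 credits

Each unit j contributes comes back to j as 3.8 × (j's share), so j prefers to contribute only if that share exceeds 1/3.8 = 0.2632; otherwise keeping the unit dominates.
Only Player 1 (5/17) clears that bar, contributing 38; the remaining 4 contribute 0. Total contributed: 38.
Player 4 keeps 38 and receives 3.8 × 38 × 4/17 = 33.98 from the common-amenities fund, for a payoff of 71.98.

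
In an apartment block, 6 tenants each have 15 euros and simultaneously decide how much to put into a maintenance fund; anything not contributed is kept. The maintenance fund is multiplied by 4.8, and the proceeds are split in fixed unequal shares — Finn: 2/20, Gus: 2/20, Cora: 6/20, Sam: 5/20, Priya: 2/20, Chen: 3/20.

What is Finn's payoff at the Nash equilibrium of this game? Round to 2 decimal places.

29.40 euros

A player with share s gets back 4.8·s per unit contributed, so full contribution is dominant for anyone with s > 1/4.8 = 0.2083 and zero contribution is dominant for anyone below.
Cora and Sam are above the threshold, contributing 15 each; the remaining 4 contribute 0. Total contributed: 30.
Finn keeps 15 and receives 4.8 × 30 × 2/20 = 14.40 from the maintenance fund, for a payoff of 29.40.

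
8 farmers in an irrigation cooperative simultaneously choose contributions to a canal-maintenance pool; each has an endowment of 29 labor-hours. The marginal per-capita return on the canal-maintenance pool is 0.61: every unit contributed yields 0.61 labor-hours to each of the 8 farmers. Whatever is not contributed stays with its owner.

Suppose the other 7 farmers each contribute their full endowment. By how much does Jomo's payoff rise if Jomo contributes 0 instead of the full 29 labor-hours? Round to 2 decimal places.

11.31 labor-hours

Switching from a contribution of 29 to 0 lets Jomo keep an extra 29 labor-hours, but lowers the canal-maintenance pool by 29, which costs Jomo their own share of that drop: 0.61 × 29 = 17.69.
Net gain = 29 − 17.69 = 11.31. The private return per contributed unit (0.61) is below 1, so free-riding is indeed the best response regardless of what the others do.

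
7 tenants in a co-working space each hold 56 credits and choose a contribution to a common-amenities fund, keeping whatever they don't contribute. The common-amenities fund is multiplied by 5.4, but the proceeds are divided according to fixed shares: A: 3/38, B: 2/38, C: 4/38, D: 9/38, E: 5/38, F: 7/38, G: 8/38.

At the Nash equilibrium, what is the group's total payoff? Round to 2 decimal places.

884.80 credits

Each unit j contributes comes back to j as 5.4 × (j's share), so j prefers to contribute only if that share exceeds 1/5.4 = 0.1852; otherwise keeping the unit dominates.
The shares above 0.1852 belong to D and G, contributing 56 each; the remaining 5 contribute 0. Total contributed: 112.
The common-amenities fund pays out 5.4 × 112 = 604.80 in total (split across the unequal shares, but the aggregate is all that matters for the group sum).
The 5 free-riders keep 56 each, adding 280. Group total = 280 + 604.80 = 884.80.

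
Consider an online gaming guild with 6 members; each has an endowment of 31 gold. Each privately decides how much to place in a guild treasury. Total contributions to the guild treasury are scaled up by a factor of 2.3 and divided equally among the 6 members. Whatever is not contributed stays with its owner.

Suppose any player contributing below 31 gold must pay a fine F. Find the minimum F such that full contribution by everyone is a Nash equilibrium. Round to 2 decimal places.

Given the others contribute fully, the best deviation is to contribute 0 (any partial contribution still incurs the fine and gives up units whose private return 0.3833 is below 1).
Deviating from 31 to 0 saves 31 gold but forfeits the deviator's share of the drop in the guild treasury: 2.3/6 × 31 = 11.88.
So the deviation gain is 31 − 11.88 = 19.12, and the fine must be at least 19.12 gold to wipe it out.

19.12 gold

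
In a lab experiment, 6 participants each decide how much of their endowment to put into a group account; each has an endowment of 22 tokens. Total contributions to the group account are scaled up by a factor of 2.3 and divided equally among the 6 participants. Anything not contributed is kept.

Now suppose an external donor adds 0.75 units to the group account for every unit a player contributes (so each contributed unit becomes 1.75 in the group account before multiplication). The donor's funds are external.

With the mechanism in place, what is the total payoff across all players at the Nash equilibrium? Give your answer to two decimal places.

132.00 tokens

With the mechanism, a contributed unit returns 2.3 × 1.75 / 6 = 0.6708 per unit of net cost — still below 1 — so contributing 0 remains dominant for every player.
At the Nash equilibrium no one contributes; group total payoff = 6 × 22 = 132.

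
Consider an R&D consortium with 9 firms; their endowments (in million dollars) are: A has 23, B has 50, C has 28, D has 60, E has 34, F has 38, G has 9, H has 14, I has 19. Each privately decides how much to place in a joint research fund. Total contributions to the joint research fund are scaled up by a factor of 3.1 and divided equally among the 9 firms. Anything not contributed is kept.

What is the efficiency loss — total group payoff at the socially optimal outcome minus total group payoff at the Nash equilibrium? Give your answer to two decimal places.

The private return per contributed unit is 3.1/9 = 0.3444 < 1 for every player regardless of endowment, so the Nash equilibrium is zero contribution and the group total is Σ E_j = 23 + 50 + 28 + 60 + 34 + 38 + 9 + 14 + 19 = 275.
Each contributed unit returns 3.100 to the group, so the social optimum is full contribution by everyone: group total = 3.100 × 275 = 852.50.
Efficiency loss = (3.100 − 1) × 275 = 577.50.

577.50 million dollars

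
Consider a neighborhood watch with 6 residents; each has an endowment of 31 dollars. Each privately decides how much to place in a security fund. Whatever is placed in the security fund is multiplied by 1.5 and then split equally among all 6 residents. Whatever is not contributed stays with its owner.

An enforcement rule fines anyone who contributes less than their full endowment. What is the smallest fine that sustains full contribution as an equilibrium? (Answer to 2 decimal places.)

23.25 dollars

Given the others contribute fully, the best deviation is to contribute 0 (any partial contribution still incurs the fine and gives up units whose private return 0.2500 is below 1).
Deviating from 31 to 0 saves 31 dollars but forfeits the deviator's share of the drop in the security fund: 1.5/6 × 31 = 7.75.
So the deviation gain is 31 − 7.75 = 23.25, and the fine must be at least 23.25 dollars to wipe it out.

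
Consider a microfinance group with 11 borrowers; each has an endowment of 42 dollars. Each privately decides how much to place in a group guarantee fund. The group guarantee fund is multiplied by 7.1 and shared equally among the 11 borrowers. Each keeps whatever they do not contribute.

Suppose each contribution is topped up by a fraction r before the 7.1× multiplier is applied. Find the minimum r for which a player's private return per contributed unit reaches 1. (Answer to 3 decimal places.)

0.549

With matching at rate r, one contributed unit becomes (1 + r) in the group guarantee fund and returns 7.1 × (1 + r) / 11 to the contributor.
Setting this equal to 1: 1 + r = 11/7.1 = 1.5493.
So the minimum matching rate is r = 1.5493 − 1 = 0.549.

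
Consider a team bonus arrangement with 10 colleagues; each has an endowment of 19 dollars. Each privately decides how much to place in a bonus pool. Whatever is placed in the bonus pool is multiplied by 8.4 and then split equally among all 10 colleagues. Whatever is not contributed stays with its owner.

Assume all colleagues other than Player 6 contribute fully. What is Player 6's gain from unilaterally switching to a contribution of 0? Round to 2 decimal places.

Switching from a contribution of 19 to 0 lets Player 6 keep an extra 19 dollars, but lowers the bonus pool by 19, which costs Player 6 their own share of that drop: 8.4/10 × 19 = 15.96.
Net gain = 19 − 15.96 = 3.04. The private return per contributed unit (0.8400) is below 1, so free-riding is indeed the best response regardless of what the others do.

3.04 dollars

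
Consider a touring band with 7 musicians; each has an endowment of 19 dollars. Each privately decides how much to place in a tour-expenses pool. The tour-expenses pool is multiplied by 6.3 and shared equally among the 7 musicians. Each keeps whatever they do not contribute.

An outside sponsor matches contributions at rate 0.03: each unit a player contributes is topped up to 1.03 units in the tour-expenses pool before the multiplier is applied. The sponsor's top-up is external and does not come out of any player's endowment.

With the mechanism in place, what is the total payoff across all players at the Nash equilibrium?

Even with the mechanism, each unit contributed returns only 6.3 × 1.03 / 7 = 0.9270 per unit of net cost, so contributing nothing is still dominant.
At the Nash equilibrium no one contributes; group total payoff = 7 × 19 = 133.

133.00 dollars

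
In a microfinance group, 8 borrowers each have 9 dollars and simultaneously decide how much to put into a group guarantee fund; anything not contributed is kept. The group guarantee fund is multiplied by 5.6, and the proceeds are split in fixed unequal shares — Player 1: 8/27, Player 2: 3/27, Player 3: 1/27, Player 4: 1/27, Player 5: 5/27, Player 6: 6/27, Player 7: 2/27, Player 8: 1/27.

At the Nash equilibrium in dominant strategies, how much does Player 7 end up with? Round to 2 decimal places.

20.20 dollars

A player with share s gets back 5.6·s per unit contributed, so full contribution is dominant for anyone with s > 1/5.6 = 0.1786 and zero contribution is dominant for anyone below.
The shares above 0.1786 belong to Player 1, Player 5 and Player 6, contributing 9 each; the remaining 5 contribute 0. Total contributed: 27.
Player 7 keeps 9 and receives 5.6 × 27 × 2/27 = 11.20 from the group guarantee fund, for a payoff of 20.20.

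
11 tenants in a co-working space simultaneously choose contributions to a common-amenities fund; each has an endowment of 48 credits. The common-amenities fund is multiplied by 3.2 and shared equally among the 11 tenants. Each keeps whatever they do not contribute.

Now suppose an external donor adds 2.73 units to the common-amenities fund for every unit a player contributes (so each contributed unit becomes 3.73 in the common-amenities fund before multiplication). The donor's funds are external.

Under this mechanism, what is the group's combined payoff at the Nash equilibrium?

Under the mechanism each unit contributed yields 3.2 × 3.73 / 11 = 1.0851 back to its contributor per unit of net cost, which exceeds 1, making full contribution the dominant choice for everyone.
At the Nash equilibrium everyone contributes 48. Group total payoff = 3.2 × 3.73 × 528 = 6302.21.

6302.21 credits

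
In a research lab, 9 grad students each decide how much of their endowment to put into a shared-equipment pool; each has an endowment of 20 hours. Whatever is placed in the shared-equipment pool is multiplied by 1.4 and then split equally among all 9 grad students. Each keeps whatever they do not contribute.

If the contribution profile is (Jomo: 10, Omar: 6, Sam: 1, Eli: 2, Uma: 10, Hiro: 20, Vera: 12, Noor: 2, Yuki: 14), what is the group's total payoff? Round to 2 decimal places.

210.80 hours

Total contributed: 10 + 6 + 1 + 2 + 10 + 20 + 12 + 2 + 14 = 77; total kept: 9 × 20 − 77 = 103.
The shared-equipment pool pays out 1.4 × 77 = 107.80 in aggregate.
Group total = 103 + 107.80 = 210.80.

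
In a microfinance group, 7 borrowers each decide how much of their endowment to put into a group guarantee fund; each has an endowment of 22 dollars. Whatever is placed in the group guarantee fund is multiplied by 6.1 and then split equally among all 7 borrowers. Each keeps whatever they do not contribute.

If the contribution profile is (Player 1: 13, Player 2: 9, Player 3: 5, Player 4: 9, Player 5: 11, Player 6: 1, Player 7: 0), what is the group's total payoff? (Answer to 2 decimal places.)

Total contributed: 13 + 9 + 5 + 9 + 11 + 1 + 0 = 48; total kept: 7 × 22 − 48 = 106.
The group guarantee fund pays out 6.1 × 48 = 292.80 in aggregate.
Group total = 106 + 292.80 = 398.80.

398.80 dollars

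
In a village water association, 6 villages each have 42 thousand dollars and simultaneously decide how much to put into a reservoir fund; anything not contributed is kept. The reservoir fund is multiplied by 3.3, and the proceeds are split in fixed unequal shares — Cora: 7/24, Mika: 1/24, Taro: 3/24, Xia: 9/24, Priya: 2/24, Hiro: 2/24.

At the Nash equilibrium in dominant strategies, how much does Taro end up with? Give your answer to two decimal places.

59.33 thousand dollars

A player with share s gets back 3.3·s per unit contributed, so full contribution is dominant for anyone with s > 1/3.3 = 0.3030 and zero contribution is dominant for anyone below.
Only Xia (9/24) clears that bar, contributing 42; the remaining 5 contribute 0. Total contributed: 42.
Taro keeps 42 and receives 3.3 × 42 × 3/24 = 17.33 from the reservoir fund, for a payoff of 59.33.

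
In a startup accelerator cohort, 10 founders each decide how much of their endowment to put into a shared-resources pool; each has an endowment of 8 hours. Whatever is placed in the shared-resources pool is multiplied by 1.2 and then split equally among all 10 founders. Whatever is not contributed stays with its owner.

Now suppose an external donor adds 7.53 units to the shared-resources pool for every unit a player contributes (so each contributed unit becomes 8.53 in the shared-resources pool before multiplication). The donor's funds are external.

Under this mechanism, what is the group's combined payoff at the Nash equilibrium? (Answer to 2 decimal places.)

818.88 hours

With the mechanism, a contributed unit returns 1.2 × 8.53 / 10 = 1.0236 per unit of net cost to the contributor — now above 1 — so contributing fully is weakly dominant for every player.
So the Nash equilibrium is full contribution by all 10; the group earns 1.2 × 8.53 × 80 = 818.88.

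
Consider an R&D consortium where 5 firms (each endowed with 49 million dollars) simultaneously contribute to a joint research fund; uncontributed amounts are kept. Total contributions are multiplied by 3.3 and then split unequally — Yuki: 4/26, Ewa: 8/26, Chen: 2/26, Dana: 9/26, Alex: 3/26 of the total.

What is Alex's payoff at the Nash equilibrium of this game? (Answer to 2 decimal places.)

Each unit j contributes comes back to j as 3.3 × (j's share), so j prefers to contribute only if that share exceeds 1/3.3 = 0.3030; otherwise keeping the unit dominates.
Ewa and Dana are above the threshold, contributing 49 each; the remaining 3 contribute 0. Total contributed: 98.
Alex keeps 49 and receives 3.3 × 98 × 3/26 = 37.32 from the joint research fund, for a payoff of 86.32.

86.32 million dollars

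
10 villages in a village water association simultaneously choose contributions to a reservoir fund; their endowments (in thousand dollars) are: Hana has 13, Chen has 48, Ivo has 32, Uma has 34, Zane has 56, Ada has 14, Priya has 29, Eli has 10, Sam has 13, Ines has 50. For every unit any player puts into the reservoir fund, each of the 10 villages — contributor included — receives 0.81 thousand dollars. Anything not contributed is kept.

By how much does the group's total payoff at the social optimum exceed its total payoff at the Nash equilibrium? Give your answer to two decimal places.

The private return per contributed unit is 0.81 < 1 for everyone, so the Nash equilibrium is zero contribution and the group total is Σ E_j = 13 + 48 + 32 + 34 + 56 + 14 + 29 + 10 + 13 + 50 = 299.
Each contributed unit returns 8.100 to the group, so the social optimum is full contribution by everyone: group total = 8.100 × 299 = 2421.90.
Efficiency loss = (8.100 − 1) × 299 = 2122.90.

2122.90 thousand dollars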